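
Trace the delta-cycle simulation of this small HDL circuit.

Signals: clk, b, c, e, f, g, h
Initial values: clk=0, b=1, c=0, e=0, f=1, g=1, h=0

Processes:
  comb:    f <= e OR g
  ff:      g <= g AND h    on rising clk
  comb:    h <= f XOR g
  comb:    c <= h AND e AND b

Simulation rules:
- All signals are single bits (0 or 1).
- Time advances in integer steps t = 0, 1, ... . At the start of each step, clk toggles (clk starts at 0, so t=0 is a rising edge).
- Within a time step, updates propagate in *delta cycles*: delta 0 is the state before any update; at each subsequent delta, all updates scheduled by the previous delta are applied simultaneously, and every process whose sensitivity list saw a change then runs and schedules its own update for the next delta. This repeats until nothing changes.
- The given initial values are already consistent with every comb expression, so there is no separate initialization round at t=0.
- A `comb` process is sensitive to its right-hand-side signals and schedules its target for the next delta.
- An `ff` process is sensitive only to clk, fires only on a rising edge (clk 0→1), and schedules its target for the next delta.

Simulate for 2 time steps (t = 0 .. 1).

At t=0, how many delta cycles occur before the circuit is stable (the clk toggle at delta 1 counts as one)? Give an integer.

[bits: g,e,b,h,f,c,clk]
t=0: Δ0=1010100 Δ1=1010101 Δ2=0010101 Δ3=0011001 Δ4=0010001 | 4Δ
t=1: Δ0=0010001 Δ1=0010000 | 1Δ

4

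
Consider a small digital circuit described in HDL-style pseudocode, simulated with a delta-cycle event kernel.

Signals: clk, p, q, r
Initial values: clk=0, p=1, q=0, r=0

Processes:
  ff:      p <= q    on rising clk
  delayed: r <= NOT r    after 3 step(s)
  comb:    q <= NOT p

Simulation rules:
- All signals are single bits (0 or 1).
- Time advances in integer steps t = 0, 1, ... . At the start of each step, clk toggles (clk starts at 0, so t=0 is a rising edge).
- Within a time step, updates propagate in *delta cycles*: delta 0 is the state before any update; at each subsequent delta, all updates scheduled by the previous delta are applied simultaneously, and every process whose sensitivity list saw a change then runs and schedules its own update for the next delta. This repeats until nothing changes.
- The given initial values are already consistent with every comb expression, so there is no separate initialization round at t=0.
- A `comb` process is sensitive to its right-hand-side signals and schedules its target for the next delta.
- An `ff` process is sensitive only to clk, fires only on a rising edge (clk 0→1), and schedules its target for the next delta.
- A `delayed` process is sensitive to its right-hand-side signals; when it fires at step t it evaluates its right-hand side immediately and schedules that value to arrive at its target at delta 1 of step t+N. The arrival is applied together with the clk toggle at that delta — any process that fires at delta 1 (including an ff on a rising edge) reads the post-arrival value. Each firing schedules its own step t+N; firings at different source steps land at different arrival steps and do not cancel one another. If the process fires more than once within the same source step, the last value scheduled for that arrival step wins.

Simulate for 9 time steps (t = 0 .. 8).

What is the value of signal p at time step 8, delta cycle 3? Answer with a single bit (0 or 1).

0

[bits: p,q,clk,r]
t=0: Δ0=1000 Δ1=1010 Δ2=0010 Δ3=0110 | 3Δ
t=1: Δ0=0110 Δ1=0100 | 1Δ
t=2: Δ0=0100 Δ1=0110 Δ2=1110 Δ3=1010 | 3Δ
t=3: Δ0=1010 Δ1=1000 | 1Δ
t=4: Δ0=1000 Δ1=1010 Δ2=0010 Δ3=0110 | 3Δ
t=5: Δ0=0110 Δ1=0100 | 1Δ
t=6: Δ0=0100 Δ1=0110 Δ2=1110 Δ3=1010 | 3Δ
t=7: Δ0=1010 Δ1=1000 | 1Δ
t=8: Δ0=1000 Δ1=1010 Δ2=0010 Δ3=0110 | 3Δ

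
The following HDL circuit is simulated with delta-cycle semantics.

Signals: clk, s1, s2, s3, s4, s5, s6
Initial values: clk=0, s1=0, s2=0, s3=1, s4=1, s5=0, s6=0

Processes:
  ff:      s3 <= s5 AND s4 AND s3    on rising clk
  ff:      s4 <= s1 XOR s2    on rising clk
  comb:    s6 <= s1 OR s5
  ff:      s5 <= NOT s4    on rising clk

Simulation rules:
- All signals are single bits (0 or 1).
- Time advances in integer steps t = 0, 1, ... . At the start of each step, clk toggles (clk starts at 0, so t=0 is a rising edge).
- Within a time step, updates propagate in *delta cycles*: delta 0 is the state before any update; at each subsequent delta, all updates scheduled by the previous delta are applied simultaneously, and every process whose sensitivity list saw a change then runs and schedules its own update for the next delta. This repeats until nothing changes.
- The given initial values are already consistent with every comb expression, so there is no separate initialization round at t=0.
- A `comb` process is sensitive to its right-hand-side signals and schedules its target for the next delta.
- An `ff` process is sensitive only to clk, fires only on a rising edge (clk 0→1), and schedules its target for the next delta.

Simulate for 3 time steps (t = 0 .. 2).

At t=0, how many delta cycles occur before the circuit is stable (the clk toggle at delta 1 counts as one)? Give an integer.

2

t=0 Δ0: s6=0 s5=0 s3=1 clk=0 s2=0 s4=1 s1=0
  Δ1: clk:0→1
  Δ2: s3:1→0, s4:1→0
  (2Δ to stable)
t=1 Δ0: s6=0 s5=0 s3=0 clk=1 s2=0 s4=0 s1=0
  Δ1: clk:1→0
  (1Δ to stable)
t=2 Δ0: s6=0 s5=0 s3=0 clk=0 s2=0 s4=0 s1=0
  Δ1: clk:0→1
  Δ2: s5:0→1
  Δ3: s6:0→1
  (3Δ to stable)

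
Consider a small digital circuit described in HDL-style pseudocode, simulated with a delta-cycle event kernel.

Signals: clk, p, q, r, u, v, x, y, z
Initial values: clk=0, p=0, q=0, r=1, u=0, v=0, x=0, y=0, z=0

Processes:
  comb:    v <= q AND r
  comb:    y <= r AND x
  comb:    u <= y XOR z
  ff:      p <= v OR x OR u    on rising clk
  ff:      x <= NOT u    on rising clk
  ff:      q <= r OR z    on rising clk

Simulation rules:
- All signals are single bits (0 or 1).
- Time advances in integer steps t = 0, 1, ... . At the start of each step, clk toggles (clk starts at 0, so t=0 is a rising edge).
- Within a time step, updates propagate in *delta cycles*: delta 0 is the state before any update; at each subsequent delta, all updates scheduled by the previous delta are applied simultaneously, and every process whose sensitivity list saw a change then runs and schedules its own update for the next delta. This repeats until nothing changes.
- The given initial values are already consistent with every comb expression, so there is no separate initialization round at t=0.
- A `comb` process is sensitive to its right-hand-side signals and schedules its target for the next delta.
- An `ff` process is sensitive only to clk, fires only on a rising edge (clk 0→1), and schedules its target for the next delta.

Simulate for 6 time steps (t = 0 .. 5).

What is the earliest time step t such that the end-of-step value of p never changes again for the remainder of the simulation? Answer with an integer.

2

t0.Δ0 z=0 r=1 v=0 u=0 p=0 q=0 y=0 x=0 clk=0
t0.Δ1 z=0 r=1 v=0 u=0 p=0 q=0 y=0 x=0 clk=1
t0.Δ2 z=0 r=1 v=0 u=0 p=0 q=1 y=0 x=1 clk=1
t0.Δ3 z=0 r=1 v=1 u=0 p=0 q=1 y=1 x=1 clk=1
t0.Δ4 z=0 r=1 v=1 u=1 p=0 q=1 y=1 x=1 clk=1
t1.Δ0 z=0 r=1 v=1 u=1 p=0 q=1 y=1 x=1 clk=1
t1.Δ1 z=0 r=1 v=1 u=1 p=0 q=1 y=1 x=1 clk=0
t2.Δ0 z=0 r=1 v=1 u=1 p=0 q=1 y=1 x=1 clk=0
t2.Δ1 z=0 r=1 v=1 u=1 p=0 q=1 y=1 x=1 clk=1
t2.Δ2 z=0 r=1 v=1 u=1 p=1 q=1 y=1 x=0 clk=1
t2.Δ3 z=0 r=1 v=1 u=1 p=1 q=1 y=0 x=0 clk=1
t2.Δ4 z=0 r=1 v=1 u=0 p=1 q=1 y=0 x=0 clk=1
t3.Δ0 z=0 r=1 v=1 u=0 p=1 q=1 y=0 x=0 clk=1
t3.Δ1 z=0 r=1 v=1 u=0 p=1 q=1 y=0 x=0 clk=0
t4.Δ0 z=0 r=1 v=1 u=0 p=1 q=1 y=0 x=0 clk=0
t4.Δ1 z=0 r=1 v=1 u=0 p=1 q=1 y=0 x=0 clk=1
t4.Δ2 z=0 r=1 v=1 u=0 p=1 q=1 y=0 x=1 clk=1
t4.Δ3 z=0 r=1 v=1 u=0 p=1 q=1 y=1 x=1 clk=1
t4.Δ4 z=0 r=1 v=1 u=1 p=1 q=1 y=1 x=1 clk=1
t5.Δ0 z=0 r=1 v=1 u=1 p=1 q=1 y=1 x=1 clk=1
t5.Δ1 z=0 r=1 v=1 u=1 p=1 q=1 y=1 x=1 clk=0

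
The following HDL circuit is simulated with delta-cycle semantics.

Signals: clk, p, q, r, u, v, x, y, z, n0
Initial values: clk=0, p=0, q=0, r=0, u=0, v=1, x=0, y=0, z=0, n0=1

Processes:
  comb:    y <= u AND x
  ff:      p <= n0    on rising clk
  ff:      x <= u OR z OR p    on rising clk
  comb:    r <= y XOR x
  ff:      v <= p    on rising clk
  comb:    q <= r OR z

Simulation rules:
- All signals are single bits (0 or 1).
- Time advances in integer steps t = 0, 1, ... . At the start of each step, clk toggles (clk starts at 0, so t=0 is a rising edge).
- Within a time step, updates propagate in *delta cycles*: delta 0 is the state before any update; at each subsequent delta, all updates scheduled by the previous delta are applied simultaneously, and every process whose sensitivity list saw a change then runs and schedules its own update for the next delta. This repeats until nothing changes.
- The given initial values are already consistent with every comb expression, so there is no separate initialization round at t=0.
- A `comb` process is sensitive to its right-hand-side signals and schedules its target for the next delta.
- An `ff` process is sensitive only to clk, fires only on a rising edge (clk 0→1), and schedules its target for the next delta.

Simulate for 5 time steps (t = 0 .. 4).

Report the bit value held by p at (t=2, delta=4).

t0.Δ0 p=0 u=0 x=0 y=0 z=0 r=0 clk=0 n0=1 v=1 q=0
t0.Δ1 p=0 u=0 x=0 y=0 z=0 r=0 clk=1 n0=1 v=1 q=0
t0.Δ2 p=1 u=0 x=0 y=0 z=0 r=0 clk=1 n0=1 v=0 q=0
t1.Δ0 p=1 u=0 x=0 y=0 z=0 r=0 clk=1 n0=1 v=0 q=0
t1.Δ1 p=1 u=0 x=0 y=0 z=0 r=0 clk=0 n0=1 v=0 q=0
t2.Δ0 p=1 u=0 x=0 y=0 z=0 r=0 clk=0 n0=1 v=0 q=0
t2.Δ1 p=1 u=0 x=0 y=0 z=0 r=0 clk=1 n0=1 v=0 q=0
t2.Δ2 p=1 u=0 x=1 y=0 z=0 r=0 clk=1 n0=1 v=1 q=0
t2.Δ3 p=1 u=0 x=1 y=0 z=0 r=1 clk=1 n0=1 v=1 q=0
t2.Δ4 p=1 u=0 x=1 y=0 z=0 r=1 clk=1 n0=1 v=1 q=1
t3.Δ0 p=1 u=0 x=1 y=0 z=0 r=1 clk=1 n0=1 v=1 q=1
t3.Δ1 p=1 u=0 x=1 y=0 z=0 r=1 clk=0 n0=1 v=1 q=1
t4.Δ0 p=1 u=0 x=1 y=0 z=0 r=1 clk=0 n0=1 v=1 q=1
t4.Δ1 p=1 u=0 x=1 y=0 z=0 r=1 clk=1 n0=1 v=1 q=1

1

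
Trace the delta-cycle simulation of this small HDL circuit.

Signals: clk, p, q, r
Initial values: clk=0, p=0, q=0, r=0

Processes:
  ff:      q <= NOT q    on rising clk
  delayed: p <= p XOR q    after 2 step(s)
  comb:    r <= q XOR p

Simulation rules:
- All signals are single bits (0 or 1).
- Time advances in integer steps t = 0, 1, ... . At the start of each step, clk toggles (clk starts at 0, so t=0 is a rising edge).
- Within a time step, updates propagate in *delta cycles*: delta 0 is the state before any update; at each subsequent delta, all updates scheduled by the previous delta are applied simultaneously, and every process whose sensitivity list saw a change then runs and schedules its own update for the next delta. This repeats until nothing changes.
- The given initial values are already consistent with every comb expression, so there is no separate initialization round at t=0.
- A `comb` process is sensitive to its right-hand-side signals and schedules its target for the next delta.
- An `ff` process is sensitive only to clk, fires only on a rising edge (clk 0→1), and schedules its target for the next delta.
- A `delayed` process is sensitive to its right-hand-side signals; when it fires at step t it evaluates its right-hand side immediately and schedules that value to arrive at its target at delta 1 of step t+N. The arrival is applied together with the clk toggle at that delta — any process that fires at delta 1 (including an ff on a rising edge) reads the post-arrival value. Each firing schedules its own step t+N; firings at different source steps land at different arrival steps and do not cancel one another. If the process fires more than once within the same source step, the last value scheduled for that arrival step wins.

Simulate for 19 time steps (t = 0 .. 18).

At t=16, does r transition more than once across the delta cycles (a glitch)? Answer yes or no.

t=0 Δ0: clk=0 p=0 r=0 q=0
  Δ1: clk:0→1
  Δ2: q:0→1
  Δ3: r:0→1
  (3Δ to stable)
t=1 Δ0: clk=1 p=0 r=1 q=1
  Δ1: clk:1→0
  (1Δ to stable)
t=2 Δ0: clk=0 p=0 r=1 q=1
  Δ1: clk:0→1, p:0→1
  Δ2: r:1→0, q:1→0
  Δ3: r:0→1
  (3Δ to stable)
t=3 Δ0: clk=1 p=1 r=1 q=0
  Δ1: clk:1→0
  (1Δ to stable)
t=4 Δ0: clk=0 p=1 r=1 q=0
  Δ1: clk:0→1
  Δ2: q:0→1
  Δ3: r:1→0
  (3Δ to stable)
t=5 Δ0: clk=1 p=1 r=0 q=1
  Δ1: clk:1→0
  (1Δ to stable)
t=6 Δ0: clk=0 p=1 r=0 q=1
  Δ1: clk:0→1, p:1→0
  Δ2: r:0→1, q:1→0
  Δ3: r:1→0
  (3Δ to stable)
t=7 Δ0: clk=1 p=0 r=0 q=0
  Δ1: clk:1→0
  (1Δ to stable)
t=8 Δ0: clk=0 p=0 r=0 q=0
  Δ1: clk:0→1
  Δ2: q:0→1
  Δ3: r:0→1
  (3Δ to stable)
t=9 Δ0: clk=1 p=0 r=1 q=1
  Δ1: clk:1→0
  (1Δ to stable)
t=10 Δ0: clk=0 p=0 r=1 q=1
  Δ1: clk:0→1, p:0→1
  Δ2: r:1→0, q:1→0
  Δ3: r:0→1
  (3Δ to stable)
t=11 Δ0: clk=1 p=1 r=1 q=0
  Δ1: clk:1→0
  (1Δ to stable)
t=12 Δ0: clk=0 p=1 r=1 q=0
  Δ1: clk:0→1
  Δ2: q:0→1
  Δ3: r:1→0
  (3Δ to stable)
t=13 Δ0: clk=1 p=1 r=0 q=1
  Δ1: clk:1→0
  (1Δ to stable)
t=14 Δ0: clk=0 p=1 r=0 q=1
  Δ1: clk:0→1, p:1→0
  Δ2: r:0→1, q:1→0
  Δ3: r:1→0
  (3Δ to stable)
t=15 Δ0: clk=1 p=0 r=0 q=0
  Δ1: clk:1→0
  (1Δ to stable)
t=16 Δ0: clk=0 p=0 r=0 q=0
  Δ1: clk:0→1
  Δ2: q:0→1
  Δ3: r:0→1
  (3Δ to stable)
t=17 Δ0: clk=1 p=0 r=1 q=1
  Δ1: clk:1→0
  (1Δ to stable)
t=18 Δ0: clk=0 p=0 r=1 q=1
  Δ1: clk:0→1, p:0→1
  Δ2: r:1→0, q:1→0
  Δ3: r:0→1
  (3Δ to stable)

no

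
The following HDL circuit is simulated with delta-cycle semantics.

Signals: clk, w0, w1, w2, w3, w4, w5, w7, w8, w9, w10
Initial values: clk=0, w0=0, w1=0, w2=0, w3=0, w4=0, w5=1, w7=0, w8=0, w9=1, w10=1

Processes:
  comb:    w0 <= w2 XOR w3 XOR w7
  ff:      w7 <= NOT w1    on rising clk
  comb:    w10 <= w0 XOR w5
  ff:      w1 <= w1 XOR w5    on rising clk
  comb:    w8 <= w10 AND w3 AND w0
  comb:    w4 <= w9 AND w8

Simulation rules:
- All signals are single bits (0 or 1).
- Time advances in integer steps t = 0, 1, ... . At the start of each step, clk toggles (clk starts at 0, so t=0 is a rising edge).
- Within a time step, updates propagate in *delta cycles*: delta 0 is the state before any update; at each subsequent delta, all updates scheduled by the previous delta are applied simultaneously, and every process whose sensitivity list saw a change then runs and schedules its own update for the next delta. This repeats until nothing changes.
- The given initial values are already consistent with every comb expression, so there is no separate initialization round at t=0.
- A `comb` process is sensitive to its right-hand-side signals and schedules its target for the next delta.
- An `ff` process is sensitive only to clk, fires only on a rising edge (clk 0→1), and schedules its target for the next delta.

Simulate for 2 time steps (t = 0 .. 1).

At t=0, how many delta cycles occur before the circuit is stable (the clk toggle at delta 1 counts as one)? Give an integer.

t=0 Δ0: w1=0 w7=0 clk=0 w0=0 w4=0 w2=0 w3=0 w8=0 w9=1 w5=1 w10=1
  Δ1: clk:0→1
  Δ2: w1:0→1, w7:0→1
  Δ3: w0:0→1
  Δ4: w10:1→0
  (4Δ to stable)
t=1 Δ0: w1=1 w7=1 clk=1 w0=1 w4=0 w2=0 w3=0 w8=0 w9=1 w5=1 w10=0
  Δ1: clk:1→0
  (1Δ to stable)

4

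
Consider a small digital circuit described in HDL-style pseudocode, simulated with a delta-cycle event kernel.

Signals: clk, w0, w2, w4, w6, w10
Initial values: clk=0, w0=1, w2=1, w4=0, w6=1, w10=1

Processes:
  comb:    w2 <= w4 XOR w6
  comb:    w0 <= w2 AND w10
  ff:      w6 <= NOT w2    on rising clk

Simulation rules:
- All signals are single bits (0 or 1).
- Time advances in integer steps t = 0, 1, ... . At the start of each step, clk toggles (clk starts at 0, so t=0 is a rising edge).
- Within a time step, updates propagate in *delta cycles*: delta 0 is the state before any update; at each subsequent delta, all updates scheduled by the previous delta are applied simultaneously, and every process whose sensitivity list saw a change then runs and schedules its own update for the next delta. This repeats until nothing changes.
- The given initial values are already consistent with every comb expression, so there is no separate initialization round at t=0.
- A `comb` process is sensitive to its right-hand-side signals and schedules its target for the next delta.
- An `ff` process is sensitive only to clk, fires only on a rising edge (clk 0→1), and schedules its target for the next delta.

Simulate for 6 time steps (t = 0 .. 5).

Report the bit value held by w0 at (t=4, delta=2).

t0.Δ0 w0=1 clk=0 w4=0 w6=1 w2=1 w10=1
t0.Δ1 w0=1 clk=1 w4=0 w6=1 w2=1 w10=1
t0.Δ2 w0=1 clk=1 w4=0 w6=0 w2=1 w10=1
t0.Δ3 w0=1 clk=1 w4=0 w6=0 w2=0 w10=1
t0.Δ4 w0=0 clk=1 w4=0 w6=0 w2=0 w10=1
t1.Δ0 w0=0 clk=1 w4=0 w6=0 w2=0 w10=1
t1.Δ1 w0=0 clk=0 w4=0 w6=0 w2=0 w10=1
t2.Δ0 w0=0 clk=0 w4=0 w6=0 w2=0 w10=1
t2.Δ1 w0=0 clk=1 w4=0 w6=0 w2=0 w10=1
t2.Δ2 w0=0 clk=1 w4=0 w6=1 w2=0 w10=1
t2.Δ3 w0=0 clk=1 w4=0 w6=1 w2=1 w10=1
t2.Δ4 w0=1 clk=1 w4=0 w6=1 w2=1 w10=1
t3.Δ0 w0=1 clk=1 w4=0 w6=1 w2=1 w10=1
t3.Δ1 w0=1 clk=0 w4=0 w6=1 w2=1 w10=1
t4.Δ0 w0=1 clk=0 w4=0 w6=1 w2=1 w10=1
t4.Δ1 w0=1 clk=1 w4=0 w6=1 w2=1 w10=1
t4.Δ2 w0=1 clk=1 w4=0 w6=0 w2=1 w10=1
t4.Δ3 w0=1 clk=1 w4=0 w6=0 w2=0 w10=1
t4.Δ4 w0=0 clk=1 w4=0 w6=0 w2=0 w10=1
t5.Δ0 w0=0 clk=1 w4=0 w6=0 w2=0 w10=1
t5.Δ1 w0=0 clk=0 w4=0 w6=0 w2=0 w10=1

1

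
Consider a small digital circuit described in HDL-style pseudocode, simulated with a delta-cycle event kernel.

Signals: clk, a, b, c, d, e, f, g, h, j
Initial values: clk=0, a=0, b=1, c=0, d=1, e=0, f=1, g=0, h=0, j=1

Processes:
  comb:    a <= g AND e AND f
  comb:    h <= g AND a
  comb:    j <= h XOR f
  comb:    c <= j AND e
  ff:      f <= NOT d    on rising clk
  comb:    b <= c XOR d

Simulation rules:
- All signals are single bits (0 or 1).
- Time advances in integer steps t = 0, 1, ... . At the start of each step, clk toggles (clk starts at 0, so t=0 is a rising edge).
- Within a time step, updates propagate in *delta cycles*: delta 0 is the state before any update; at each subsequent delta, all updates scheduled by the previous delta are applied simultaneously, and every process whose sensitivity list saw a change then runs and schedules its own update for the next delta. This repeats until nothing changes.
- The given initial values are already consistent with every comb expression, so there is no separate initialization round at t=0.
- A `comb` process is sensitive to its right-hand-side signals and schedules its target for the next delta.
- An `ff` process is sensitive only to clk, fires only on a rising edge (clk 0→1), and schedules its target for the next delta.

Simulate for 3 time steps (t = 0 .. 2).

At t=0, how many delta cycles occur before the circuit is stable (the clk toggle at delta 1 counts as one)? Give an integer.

t0.Δ0 c=0 g=0 f=1 d=1 h=0 a=0 clk=0 j=1 b=1 e=0
t0.Δ1 c=0 g=0 f=1 d=1 h=0 a=0 clk=1 j=1 b=1 e=0
t0.Δ2 c=0 g=0 f=0 d=1 h=0 a=0 clk=1 j=1 b=1 e=0
t0.Δ3 c=0 g=0 f=0 d=1 h=0 a=0 clk=1 j=0 b=1 e=0
t1.Δ0 c=0 g=0 f=0 d=1 h=0 a=0 clk=1 j=0 b=1 e=0
t1.Δ1 c=0 g=0 f=0 d=1 h=0 a=0 clk=0 j=0 b=1 e=0
t2.Δ0 c=0 g=0 f=0 d=1 h=0 a=0 clk=0 j=0 b=1 e=0
t2.Δ1 c=0 g=0 f=0 d=1 h=0 a=0 clk=1 j=0 b=1 e=0

3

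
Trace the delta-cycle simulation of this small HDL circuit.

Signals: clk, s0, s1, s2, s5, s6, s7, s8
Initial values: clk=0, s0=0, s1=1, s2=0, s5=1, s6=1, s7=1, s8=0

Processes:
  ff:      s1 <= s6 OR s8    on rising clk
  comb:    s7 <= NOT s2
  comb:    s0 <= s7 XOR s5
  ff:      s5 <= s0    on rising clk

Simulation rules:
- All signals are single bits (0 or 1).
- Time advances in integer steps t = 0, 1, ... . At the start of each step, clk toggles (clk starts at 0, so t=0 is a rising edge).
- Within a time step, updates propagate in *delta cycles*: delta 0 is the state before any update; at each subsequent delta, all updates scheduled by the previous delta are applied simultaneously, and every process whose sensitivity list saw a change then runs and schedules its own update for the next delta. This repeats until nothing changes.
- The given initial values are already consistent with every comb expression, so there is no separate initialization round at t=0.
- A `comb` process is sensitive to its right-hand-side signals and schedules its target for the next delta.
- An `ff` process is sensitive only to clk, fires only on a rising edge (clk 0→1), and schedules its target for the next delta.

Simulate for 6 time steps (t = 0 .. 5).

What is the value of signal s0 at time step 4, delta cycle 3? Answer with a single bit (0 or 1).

[bits: s5,s1,s0,s7,clk,s6,s8,s2]
t=0: Δ0=11010100 Δ1=11011100 Δ2=01011100 Δ3=01111100 | 3Δ
t=1: Δ0=01111100 Δ1=01110100 | 1Δ
t=2: Δ0=01110100 Δ1=01111100 Δ2=11111100 Δ3=11011100 | 3Δ
t=3: Δ0=11011100 Δ1=11010100 | 1Δ
t=4: Δ0=11010100 Δ1=11011100 Δ2=01011100 Δ3=01111100 | 3Δ
t=5: Δ0=01111100 Δ1=01110100 | 1Δ

1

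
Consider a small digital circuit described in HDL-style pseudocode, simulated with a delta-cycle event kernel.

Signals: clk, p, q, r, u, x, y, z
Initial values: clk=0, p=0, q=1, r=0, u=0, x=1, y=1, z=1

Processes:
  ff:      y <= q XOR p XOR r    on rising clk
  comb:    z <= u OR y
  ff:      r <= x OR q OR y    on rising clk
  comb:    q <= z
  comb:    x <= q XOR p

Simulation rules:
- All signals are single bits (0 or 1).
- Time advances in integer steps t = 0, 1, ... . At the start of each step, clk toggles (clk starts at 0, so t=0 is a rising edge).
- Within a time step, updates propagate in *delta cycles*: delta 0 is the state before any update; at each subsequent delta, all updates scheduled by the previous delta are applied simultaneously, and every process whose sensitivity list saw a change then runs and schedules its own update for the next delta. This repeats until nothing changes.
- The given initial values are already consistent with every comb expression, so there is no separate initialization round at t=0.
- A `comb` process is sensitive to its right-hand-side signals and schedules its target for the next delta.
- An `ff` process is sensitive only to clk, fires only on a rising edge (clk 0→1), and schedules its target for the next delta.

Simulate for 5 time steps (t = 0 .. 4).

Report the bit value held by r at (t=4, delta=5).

0

t=0 Δ0: z=1 p=0 r=0 x=1 y=1 u=0 q=1 clk=0
  Δ1: clk:0→1
  Δ2: r:0→1
  (2Δ to stable)
t=1 Δ0: z=1 p=0 r=1 x=1 y=1 u=0 q=1 clk=1
  Δ1: clk:1→0
  (1Δ to stable)
t=2 Δ0: z=1 p=0 r=1 x=1 y=1 u=0 q=1 clk=0
  Δ1: clk:0→1
  Δ2: y:1→0
  Δ3: z:1→0
  Δ4: q:1→0
  Δ5: x:1→0
  (5Δ to stable)
t=3 Δ0: z=0 p=0 r=1 x=0 y=0 u=0 q=0 clk=1
  Δ1: clk:1→0
  (1Δ to stable)
t=4 Δ0: z=0 p=0 r=1 x=0 y=0 u=0 q=0 clk=0
  Δ1: clk:0→1
  Δ2: r:1→0, y:0→1
  Δ3: z:0→1
  Δ4: q:0→1
  Δ5: x:0→1
  (5Δ to stable)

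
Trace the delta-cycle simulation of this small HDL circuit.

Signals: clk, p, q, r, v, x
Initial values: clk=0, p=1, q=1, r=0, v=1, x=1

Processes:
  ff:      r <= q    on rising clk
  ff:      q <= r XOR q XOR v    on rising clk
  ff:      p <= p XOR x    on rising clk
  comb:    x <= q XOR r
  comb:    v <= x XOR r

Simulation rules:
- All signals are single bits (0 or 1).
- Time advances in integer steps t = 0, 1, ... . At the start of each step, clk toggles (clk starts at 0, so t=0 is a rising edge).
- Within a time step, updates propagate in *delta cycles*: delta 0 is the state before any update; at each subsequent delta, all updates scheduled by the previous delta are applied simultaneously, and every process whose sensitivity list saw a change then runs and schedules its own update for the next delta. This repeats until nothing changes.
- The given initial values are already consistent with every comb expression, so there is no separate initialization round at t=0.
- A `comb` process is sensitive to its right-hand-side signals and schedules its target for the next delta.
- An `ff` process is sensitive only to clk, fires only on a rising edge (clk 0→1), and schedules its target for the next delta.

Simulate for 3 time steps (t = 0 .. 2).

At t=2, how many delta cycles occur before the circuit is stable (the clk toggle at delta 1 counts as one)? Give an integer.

3

[bits: p,clk,r,x,q,v]
t=0: Δ0=100111 Δ1=110111 Δ2=011101 Δ3=011100 | 3Δ
t=1: Δ0=011100 Δ1=001100 | 1Δ
t=2: Δ0=001100 Δ1=011100 Δ2=110110 Δ3=110111 | 3Δ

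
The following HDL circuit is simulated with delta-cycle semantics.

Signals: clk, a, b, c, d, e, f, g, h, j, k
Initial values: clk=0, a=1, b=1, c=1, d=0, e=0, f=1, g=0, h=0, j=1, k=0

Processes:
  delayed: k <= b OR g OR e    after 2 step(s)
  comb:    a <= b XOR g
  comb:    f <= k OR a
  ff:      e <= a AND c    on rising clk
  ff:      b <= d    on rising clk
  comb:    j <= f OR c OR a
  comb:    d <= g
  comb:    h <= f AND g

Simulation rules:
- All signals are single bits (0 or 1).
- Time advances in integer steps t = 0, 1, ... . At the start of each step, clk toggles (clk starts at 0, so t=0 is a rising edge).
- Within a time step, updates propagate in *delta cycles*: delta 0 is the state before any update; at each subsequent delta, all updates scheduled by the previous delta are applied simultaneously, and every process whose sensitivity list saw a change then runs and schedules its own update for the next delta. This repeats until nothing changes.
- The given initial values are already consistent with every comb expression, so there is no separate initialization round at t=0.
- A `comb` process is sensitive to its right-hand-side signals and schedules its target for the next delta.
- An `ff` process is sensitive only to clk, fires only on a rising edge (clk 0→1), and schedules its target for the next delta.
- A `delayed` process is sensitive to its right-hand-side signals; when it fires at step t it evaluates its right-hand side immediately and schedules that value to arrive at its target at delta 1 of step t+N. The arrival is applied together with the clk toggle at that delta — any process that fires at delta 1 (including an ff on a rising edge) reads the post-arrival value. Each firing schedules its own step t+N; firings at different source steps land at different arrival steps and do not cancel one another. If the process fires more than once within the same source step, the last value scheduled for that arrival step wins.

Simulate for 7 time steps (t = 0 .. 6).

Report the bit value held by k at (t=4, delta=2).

0

[bits: j,k,f,g,b,clk,a,d,e,c,h]
t=0: Δ0=10101010010 Δ1=10101110010 Δ2=10100110110 Δ3=10100100110 Δ4=10000100110 | 4Δ
t=1: Δ0=10000100110 Δ1=10000000110 | 1Δ
t=2: Δ0=10000000110 Δ1=11000100110 Δ2=11100100010 | 2Δ
t=3: Δ0=11100100010 Δ1=11100000010 | 1Δ
t=4: Δ0=11100000010 Δ1=10100100010 Δ2=10000100010 | 2Δ
t=5: Δ0=10000100010 Δ1=10000000010 | 1Δ
t=6: Δ0=10000000010 Δ1=10000100010 | 1Δ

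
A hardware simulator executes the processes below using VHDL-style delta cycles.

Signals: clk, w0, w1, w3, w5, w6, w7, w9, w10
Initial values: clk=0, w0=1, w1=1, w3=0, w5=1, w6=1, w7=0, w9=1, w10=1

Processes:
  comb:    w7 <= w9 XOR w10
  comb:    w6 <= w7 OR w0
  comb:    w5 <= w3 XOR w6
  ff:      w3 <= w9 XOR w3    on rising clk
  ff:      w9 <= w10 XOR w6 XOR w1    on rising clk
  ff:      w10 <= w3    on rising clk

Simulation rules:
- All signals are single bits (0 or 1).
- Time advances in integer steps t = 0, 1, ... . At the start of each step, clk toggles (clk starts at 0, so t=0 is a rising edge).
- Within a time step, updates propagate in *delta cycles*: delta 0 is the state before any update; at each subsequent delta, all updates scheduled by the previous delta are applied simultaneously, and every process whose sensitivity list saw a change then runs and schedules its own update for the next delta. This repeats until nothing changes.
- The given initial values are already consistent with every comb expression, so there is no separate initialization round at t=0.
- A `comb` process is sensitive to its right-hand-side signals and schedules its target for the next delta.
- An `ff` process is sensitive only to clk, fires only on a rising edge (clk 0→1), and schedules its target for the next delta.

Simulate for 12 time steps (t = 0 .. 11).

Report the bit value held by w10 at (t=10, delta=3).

t0.Δ0 w6=1 w7=0 w10=1 w9=1 w3=0 w0=1 w5=1 w1=1 clk=0
t0.Δ1 w6=1 w7=0 w10=1 w9=1 w3=0 w0=1 w5=1 w1=1 clk=1
t0.Δ2 w6=1 w7=0 w10=0 w9=1 w3=1 w0=1 w5=1 w1=1 clk=1
t0.Δ3 w6=1 w7=1 w10=0 w9=1 w3=1 w0=1 w5=0 w1=1 clk=1
t1.Δ0 w6=1 w7=1 w10=0 w9=1 w3=1 w0=1 w5=0 w1=1 clk=1
t1.Δ1 w6=1 w7=1 w10=0 w9=1 w3=1 w0=1 w5=0 w1=1 clk=0
t2.Δ0 w6=1 w7=1 w10=0 w9=1 w3=1 w0=1 w5=0 w1=1 clk=0
t2.Δ1 w6=1 w7=1 w10=0 w9=1 w3=1 w0=1 w5=0 w1=1 clk=1
t2.Δ2 w6=1 w7=1 w10=1 w9=0 w3=0 w0=1 w5=0 w1=1 clk=1
t2.Δ3 w6=1 w7=1 w10=1 w9=0 w3=0 w0=1 w5=1 w1=1 clk=1
t3.Δ0 w6=1 w7=1 w10=1 w9=0 w3=0 w0=1 w5=1 w1=1 clk=1
t3.Δ1 w6=1 w7=1 w10=1 w9=0 w3=0 w0=1 w5=1 w1=1 clk=0
t4.Δ0 w6=1 w7=1 w10=1 w9=0 w3=0 w0=1 w5=1 w1=1 clk=0
t4.Δ1 w6=1 w7=1 w10=1 w9=0 w3=0 w0=1 w5=1 w1=1 clk=1
t4.Δ2 w6=1 w7=1 w10=0 w9=1 w3=0 w0=1 w5=1 w1=1 clk=1
t5.Δ0 w6=1 w7=1 w10=0 w9=1 w3=0 w0=1 w5=1 w1=1 clk=1
t5.Δ1 w6=1 w7=1 w10=0 w9=1 w3=0 w0=1 w5=1 w1=1 clk=0
t6.Δ0 w6=1 w7=1 w10=0 w9=1 w3=0 w0=1 w5=1 w1=1 clk=0
t6.Δ1 w6=1 w7=1 w10=0 w9=1 w3=0 w0=1 w5=1 w1=1 clk=1
t6.Δ2 w6=1 w7=1 w10=0 w9=0 w3=1 w0=1 w5=1 w1=1 clk=1
t6.Δ3 w6=1 w7=0 w10=0 w9=0 w3=1 w0=1 w5=0 w1=1 clk=1
t7.Δ0 w6=1 w7=0 w10=0 w9=0 w3=1 w0=1 w5=0 w1=1 clk=1
t7.Δ1 w6=1 w7=0 w10=0 w9=0 w3=1 w0=1 w5=0 w1=1 clk=0
t8.Δ0 w6=1 w7=0 w10=0 w9=0 w3=1 w0=1 w5=0 w1=1 clk=0
t8.Δ1 w6=1 w7=0 w10=0 w9=0 w3=1 w0=1 w5=0 w1=1 clk=1
t8.Δ2 w6=1 w7=0 w10=1 w9=0 w3=1 w0=1 w5=0 w1=1 clk=1
t8.Δ3 w6=1 w7=1 w10=1 w9=0 w3=1 w0=1 w5=0 w1=1 clk=1
t9.Δ0 w6=1 w7=1 w10=1 w9=0 w3=1 w0=1 w5=0 w1=1 clk=1
t9.Δ1 w6=1 w7=1 w10=1 w9=0 w3=1 w0=1 w5=0 w1=1 clk=0
t10.Δ0 w6=1 w7=1 w10=1 w9=0 w3=1 w0=1 w5=0 w1=1 clk=0
t10.Δ1 w6=1 w7=1 w10=1 w9=0 w3=1 w0=1 w5=0 w1=1 clk=1
t10.Δ2 w6=1 w7=1 w10=1 w9=1 w3=1 w0=1 w5=0 w1=1 clk=1
t10.Δ3 w6=1 w7=0 w10=1 w9=1 w3=1 w0=1 w5=0 w1=1 clk=1
t11.Δ0 w6=1 w7=0 w10=1 w9=1 w3=1 w0=1 w5=0 w1=1 clk=1
t11.Δ1 w6=1 w7=0 w10=1 w9=1 w3=1 w0=1 w5=0 w1=1 clk=0

1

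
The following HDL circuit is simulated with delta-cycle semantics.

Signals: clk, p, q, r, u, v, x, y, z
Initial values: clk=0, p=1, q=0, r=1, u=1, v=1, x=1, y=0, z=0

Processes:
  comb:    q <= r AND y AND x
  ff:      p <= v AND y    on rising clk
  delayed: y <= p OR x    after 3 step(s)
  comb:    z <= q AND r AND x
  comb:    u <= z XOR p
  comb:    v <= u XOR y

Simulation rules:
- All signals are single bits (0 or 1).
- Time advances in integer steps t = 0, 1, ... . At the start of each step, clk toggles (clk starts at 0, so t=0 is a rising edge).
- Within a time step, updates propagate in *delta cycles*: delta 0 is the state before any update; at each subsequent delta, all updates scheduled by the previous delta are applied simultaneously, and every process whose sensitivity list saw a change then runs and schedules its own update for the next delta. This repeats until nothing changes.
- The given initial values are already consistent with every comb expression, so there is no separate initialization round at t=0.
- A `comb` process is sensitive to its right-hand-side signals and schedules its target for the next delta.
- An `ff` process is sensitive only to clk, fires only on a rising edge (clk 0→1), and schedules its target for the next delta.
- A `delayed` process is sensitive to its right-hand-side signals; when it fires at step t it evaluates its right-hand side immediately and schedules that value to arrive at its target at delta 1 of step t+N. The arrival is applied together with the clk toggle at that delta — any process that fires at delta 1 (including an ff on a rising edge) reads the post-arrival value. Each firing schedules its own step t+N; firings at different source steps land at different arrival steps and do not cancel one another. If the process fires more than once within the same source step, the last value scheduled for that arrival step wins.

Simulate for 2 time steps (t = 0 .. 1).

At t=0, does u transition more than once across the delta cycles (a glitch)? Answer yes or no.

t0.Δ0 u=1 r=1 v=1 q=0 y=0 x=1 z=0 p=1 clk=0
t0.Δ1 u=1 r=1 v=1 q=0 y=0 x=1 z=0 p=1 clk=1
t0.Δ2 u=1 r=1 v=1 q=0 y=0 x=1 z=0 p=0 clk=1
t0.Δ3 u=0 r=1 v=1 q=0 y=0 x=1 z=0 p=0 clk=1
t0.Δ4 u=0 r=1 v=0 q=0 y=0 x=1 z=0 p=0 clk=1
t1.Δ0 u=0 r=1 v=0 q=0 y=0 x=1 z=0 p=0 clk=1
t1.Δ1 u=0 r=1 v=0 q=0 y=0 x=1 z=0 p=0 clk=0

no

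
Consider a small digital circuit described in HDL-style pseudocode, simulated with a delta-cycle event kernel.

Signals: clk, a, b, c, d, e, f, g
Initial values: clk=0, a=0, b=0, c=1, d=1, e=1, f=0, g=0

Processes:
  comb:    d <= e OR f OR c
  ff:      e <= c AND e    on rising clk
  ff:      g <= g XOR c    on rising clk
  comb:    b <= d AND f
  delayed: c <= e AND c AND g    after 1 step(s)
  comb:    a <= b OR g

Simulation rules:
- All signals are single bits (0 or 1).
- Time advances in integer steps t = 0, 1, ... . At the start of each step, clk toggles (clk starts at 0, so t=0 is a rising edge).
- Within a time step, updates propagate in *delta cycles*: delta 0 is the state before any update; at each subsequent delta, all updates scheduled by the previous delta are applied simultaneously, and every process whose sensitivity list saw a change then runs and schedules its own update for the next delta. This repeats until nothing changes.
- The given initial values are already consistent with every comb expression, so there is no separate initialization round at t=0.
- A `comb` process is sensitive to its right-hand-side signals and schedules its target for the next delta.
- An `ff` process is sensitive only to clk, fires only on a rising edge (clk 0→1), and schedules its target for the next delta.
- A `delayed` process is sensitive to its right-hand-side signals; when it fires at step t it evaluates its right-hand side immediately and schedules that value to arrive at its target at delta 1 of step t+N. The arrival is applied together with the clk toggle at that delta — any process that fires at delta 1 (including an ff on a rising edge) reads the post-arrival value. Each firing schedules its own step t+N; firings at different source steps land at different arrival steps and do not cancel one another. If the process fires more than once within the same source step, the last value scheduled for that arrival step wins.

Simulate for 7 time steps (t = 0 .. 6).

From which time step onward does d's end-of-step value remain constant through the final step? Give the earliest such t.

4

t=0 Δ0: g=0 f=0 clk=0 d=1 b=0 e=1 a=0 c=1
  Δ1: clk:0→1
  Δ2: g:0→1
  Δ3: a:0→1
  (3Δ to stable)
t=1 Δ0: g=1 f=0 clk=1 d=1 b=0 e=1 a=1 c=1
  Δ1: clk:1→0
  (1Δ to stable)
t=2 Δ0: g=1 f=0 clk=0 d=1 b=0 e=1 a=1 c=1
  Δ1: clk:0→1
  Δ2: g:1→0
  Δ3: a:1→0
  (3Δ to stable)
t=3 Δ0: g=0 f=0 clk=1 d=1 b=0 e=1 a=0 c=1
  Δ1: clk:1→0, c:1→0
  (1Δ to stable)
t=4 Δ0: g=0 f=0 clk=0 d=1 b=0 e=1 a=0 c=0
  Δ1: clk:0→1
  Δ2: e:1→0
  Δ3: d:1→0
  (3Δ to stable)
t=5 Δ0: g=0 f=0 clk=1 d=0 b=0 e=0 a=0 c=0
  Δ1: clk:1→0
  (1Δ to stable)
t=6 Δ0: g=0 f=0 clk=0 d=0 b=0 e=0 a=0 c=0
  Δ1: clk:0→1
  (1Δ to stable)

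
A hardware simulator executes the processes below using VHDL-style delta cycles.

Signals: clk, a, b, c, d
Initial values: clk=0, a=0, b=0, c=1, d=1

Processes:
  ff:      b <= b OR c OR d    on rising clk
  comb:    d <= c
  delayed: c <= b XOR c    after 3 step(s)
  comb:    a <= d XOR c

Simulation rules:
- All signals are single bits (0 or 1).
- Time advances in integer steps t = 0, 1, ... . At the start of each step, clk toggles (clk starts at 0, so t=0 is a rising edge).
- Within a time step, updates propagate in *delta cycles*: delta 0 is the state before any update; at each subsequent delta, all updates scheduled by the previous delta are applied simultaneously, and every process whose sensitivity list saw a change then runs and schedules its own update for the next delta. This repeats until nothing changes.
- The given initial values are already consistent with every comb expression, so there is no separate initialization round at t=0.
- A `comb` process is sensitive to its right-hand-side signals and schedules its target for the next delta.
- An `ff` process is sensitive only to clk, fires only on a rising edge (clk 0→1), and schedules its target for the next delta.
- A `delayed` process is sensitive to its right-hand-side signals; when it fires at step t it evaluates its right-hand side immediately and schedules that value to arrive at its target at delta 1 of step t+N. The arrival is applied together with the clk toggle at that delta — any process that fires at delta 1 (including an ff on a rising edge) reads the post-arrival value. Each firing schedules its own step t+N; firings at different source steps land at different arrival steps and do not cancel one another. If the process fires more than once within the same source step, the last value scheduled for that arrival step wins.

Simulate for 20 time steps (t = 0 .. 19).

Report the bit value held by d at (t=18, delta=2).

[bits: b,a,clk,d,c]
t=0: Δ0=00011 Δ1=00111 Δ2=10111 | 2Δ
t=1: Δ0=10111 Δ1=10011 | 1Δ
t=2: Δ0=10011 Δ1=10111 | 1Δ
t=3: Δ0=10111 Δ1=10010 Δ2=11000 Δ3=10000 | 3Δ
t=4: Δ0=10000 Δ1=10100 | 1Δ
t=5: Δ0=10100 Δ1=10000 | 1Δ
t=6: Δ0=10000 Δ1=10101 Δ2=11111 Δ3=10111 | 3Δ
t=7: Δ0=10111 Δ1=10011 | 1Δ
t=8: Δ0=10011 Δ1=10111 | 1Δ
t=9: Δ0=10111 Δ1=10010 Δ2=11000 Δ3=10000 | 3Δ
t=10: Δ0=10000 Δ1=10100 | 1Δ
t=11: Δ0=10100 Δ1=10000 | 1Δ
t=12: Δ0=10000 Δ1=10101 Δ2=11111 Δ3=10111 | 3Δ
t=13: Δ0=10111 Δ1=10011 | 1Δ
t=14: Δ0=10011 Δ1=10111 | 1Δ
t=15: Δ0=10111 Δ1=10010 Δ2=11000 Δ3=10000 | 3Δ
t=16: Δ0=10000 Δ1=10100 | 1Δ
t=17: Δ0=10100 Δ1=10000 | 1Δ
t=18: Δ0=10000 Δ1=10101 Δ2=11111 Δ3=10111 | 3Δ
t=19: Δ0=10111 Δ1=10011 | 1Δ

1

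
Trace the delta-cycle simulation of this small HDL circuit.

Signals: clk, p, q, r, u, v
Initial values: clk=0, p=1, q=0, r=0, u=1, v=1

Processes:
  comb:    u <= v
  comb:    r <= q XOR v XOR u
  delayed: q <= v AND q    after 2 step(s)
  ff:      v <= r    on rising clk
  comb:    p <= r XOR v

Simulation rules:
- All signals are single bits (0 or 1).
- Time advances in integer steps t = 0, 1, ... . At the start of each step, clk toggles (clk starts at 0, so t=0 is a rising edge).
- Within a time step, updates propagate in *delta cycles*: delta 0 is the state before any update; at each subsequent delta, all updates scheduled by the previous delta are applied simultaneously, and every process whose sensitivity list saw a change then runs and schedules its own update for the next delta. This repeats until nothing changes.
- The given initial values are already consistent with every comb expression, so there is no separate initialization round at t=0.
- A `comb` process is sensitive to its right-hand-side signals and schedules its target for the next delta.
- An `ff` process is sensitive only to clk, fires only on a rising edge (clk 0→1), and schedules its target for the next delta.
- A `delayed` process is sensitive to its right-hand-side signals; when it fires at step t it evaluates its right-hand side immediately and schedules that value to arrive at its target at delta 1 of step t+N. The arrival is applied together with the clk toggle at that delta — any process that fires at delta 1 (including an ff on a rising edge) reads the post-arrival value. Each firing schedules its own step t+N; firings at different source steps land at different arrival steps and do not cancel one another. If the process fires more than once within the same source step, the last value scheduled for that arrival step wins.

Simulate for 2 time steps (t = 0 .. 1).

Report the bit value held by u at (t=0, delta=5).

t=0 Δ0: v=1 u=1 q=0 p=1 clk=0 r=0
  Δ1: clk:0→1
  Δ2: v:1→0
  Δ3: u:1→0, p:1→0, r:0→1
  Δ4: p:0→1, r:1→0
  Δ5: p:1→0
  (5Δ to stable)
t=1 Δ0: v=0 u=0 q=0 p=0 clk=1 r=0
  Δ1: clk:1→0
  (1Δ to stable)

0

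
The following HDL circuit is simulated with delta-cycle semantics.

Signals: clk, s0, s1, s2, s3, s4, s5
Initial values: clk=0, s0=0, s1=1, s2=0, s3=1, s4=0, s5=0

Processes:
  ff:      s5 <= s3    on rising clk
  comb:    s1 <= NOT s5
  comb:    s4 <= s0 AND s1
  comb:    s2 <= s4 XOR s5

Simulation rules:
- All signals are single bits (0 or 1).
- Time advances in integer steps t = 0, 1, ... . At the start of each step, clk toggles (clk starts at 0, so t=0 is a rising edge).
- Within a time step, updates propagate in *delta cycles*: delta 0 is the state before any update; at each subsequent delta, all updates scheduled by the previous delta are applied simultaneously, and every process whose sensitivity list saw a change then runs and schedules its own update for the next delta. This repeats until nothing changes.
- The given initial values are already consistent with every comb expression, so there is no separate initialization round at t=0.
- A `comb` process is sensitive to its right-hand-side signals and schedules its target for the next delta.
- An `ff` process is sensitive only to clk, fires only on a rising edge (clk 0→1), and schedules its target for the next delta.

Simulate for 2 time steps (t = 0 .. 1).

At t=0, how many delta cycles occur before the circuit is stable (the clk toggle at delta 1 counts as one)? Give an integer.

[bits: s1,s0,s4,s5,s2,s3,clk]
t=0: Δ0=1000010 Δ1=1000011 Δ2=1001011 Δ3=0001111 | 3Δ
t=1: Δ0=0001111 Δ1=0001110 | 1Δ

3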